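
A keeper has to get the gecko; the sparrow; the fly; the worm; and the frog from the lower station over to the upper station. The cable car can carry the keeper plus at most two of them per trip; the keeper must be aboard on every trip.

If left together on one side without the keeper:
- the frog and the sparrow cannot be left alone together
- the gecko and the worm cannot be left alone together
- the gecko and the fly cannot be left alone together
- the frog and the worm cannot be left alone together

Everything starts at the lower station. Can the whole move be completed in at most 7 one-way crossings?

Yes

Yes — this plan uses 7 crossings (≤ 7):
1. Keeper goes to the upper station with the frog and the gecko.
2. Keeper goes back to the lower station alone.
3. Keeper goes to the upper station with the sparrow.
4. Keeper goes back to the lower station with the frog.
5. Keeper goes to the upper station with the fly and the worm.
6. Keeper goes back to the lower station with the gecko.
7. Keeper goes to the upper station with the frog and the gecko.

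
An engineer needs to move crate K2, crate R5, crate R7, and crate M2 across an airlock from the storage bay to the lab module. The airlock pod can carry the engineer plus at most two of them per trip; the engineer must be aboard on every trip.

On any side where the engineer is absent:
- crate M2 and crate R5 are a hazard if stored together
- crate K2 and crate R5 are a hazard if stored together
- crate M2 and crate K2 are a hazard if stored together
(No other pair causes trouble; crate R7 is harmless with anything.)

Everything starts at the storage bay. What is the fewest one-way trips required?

5

Counting alone: the engineer can take at most 2 across per trip to the lab module, so moving all 4 needs at least 2 loaded trips out, with a return between consecutive ones — at least 3 crossings.
The safety rule pushes this higher. Following every safe sequence of crossings, the most of the 4 that can be at the lab module as the airlock pod arrives there on crossing 3 is 3 — never all 4.
So no plan with fewer than 5 crossings exists, and this one achieves 5:
1. Engineer goes to the lab module with crate K2 and crate R5.  [the storage bay: crate M2, crate R7 | the lab module: crate K2, crate R5]
2. Engineer goes back to the storage bay with crate K2.  [the storage bay: crate K2, crate M2, crate R7 | the lab module: crate R5]
3. Engineer goes to the lab module with crate K2 and crate R7.  [the storage bay: crate M2 | the lab module: crate K2, crate R5, crate R7]
4. Engineer goes back to the storage bay with crate K2.  [the storage bay: crate K2, crate M2 | the lab module: crate R5, crate R7]
5. Engineer goes to the lab module with crate K2 and crate M2.  [the storage bay: — | the lab module: crate K2, crate M2, crate R5, crate R7]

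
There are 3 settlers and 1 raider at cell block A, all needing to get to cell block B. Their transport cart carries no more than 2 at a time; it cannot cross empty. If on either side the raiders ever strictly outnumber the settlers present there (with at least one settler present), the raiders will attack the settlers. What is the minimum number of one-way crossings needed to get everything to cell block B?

5

Counting alone: each trip to cell block B takes at most 2 across and each return brings at least 1 back, so after t trips out (and t−1 returns) at most 2t − (t−1) of the 4 are across; that first reaches 4 at t = 3, so at least 5 crossings are needed.
The plan below uses exactly 5 crossings, so it is optimal:
1. 1 settler and 1 raider → cell block B.  (cell block A: 2S 0R; cell block B: 1S 1R)
2. 1 raider ← cell block A.  (cell block A: 2S 1R; cell block B: 1S 0R)
3. 1 settler and 1 raider → cell block B.  (cell block A: 1S 0R; cell block B: 2S 1R)
4. 1 raider ← cell block A.  (cell block A: 1S 1R; cell block B: 2S 0R)
5. 1 settler and 1 raider → cell block B.  (cell block A: 0S 0R; cell block B: 3S 1R)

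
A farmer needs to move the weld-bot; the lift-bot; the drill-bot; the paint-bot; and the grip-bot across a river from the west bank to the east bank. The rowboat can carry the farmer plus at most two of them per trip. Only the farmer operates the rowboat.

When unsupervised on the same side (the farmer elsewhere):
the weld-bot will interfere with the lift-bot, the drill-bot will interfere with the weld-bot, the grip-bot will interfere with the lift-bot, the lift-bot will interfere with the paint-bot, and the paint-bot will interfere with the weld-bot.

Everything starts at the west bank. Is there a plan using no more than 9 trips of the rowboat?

Yes

Yes — this plan uses 7 crossings (≤ 9):
1. Farmer goes to the east bank with the lift-bot and the weld-bot.
2. Farmer goes back to the west bank with the weld-bot.
3. Farmer goes to the east bank with the drill-bot and the weld-bot.
4. Farmer goes back to the west bank with the weld-bot.
5. Farmer goes to the east bank with the grip-bot and the paint-bot.
6. Farmer goes back to the west bank with the lift-bot.
7. Farmer goes to the east bank with the lift-bot and the weld-bot.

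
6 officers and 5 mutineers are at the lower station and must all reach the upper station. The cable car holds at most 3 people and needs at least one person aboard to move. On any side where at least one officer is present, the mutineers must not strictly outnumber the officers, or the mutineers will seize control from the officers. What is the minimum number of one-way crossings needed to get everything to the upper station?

Counting alone: each trip to the upper station takes at most 3 across and each return brings at least 1 back, so after t trips out (and t−1 returns) at most 3t − (t−1) of the 11 are across; that first reaches 11 at t = 5, so at least 9 crossings are needed.
The plan below uses exactly 9 crossings, so it is optimal:
1. 3 mutineers → the upper station.  (the lower station: 6O 2M; the upper station: 0O 3M)
2. 1 mutineer ← the lower station.  (the lower station: 6O 3M; the upper station: 0O 2M)
3. 3 officers → the upper station.  (the lower station: 3O 3M; the upper station: 3O 2M)
4. 1 officer ← the lower station.  (the lower station: 4O 3M; the upper station: 2O 2M)
5. 2 officers and 1 mutineer → the upper station.  (the lower station: 2O 2M; the upper station: 4O 3M)
6. 1 officer ← the lower station.  (the lower station: 3O 2M; the upper station: 3O 3M)
7. 2 officers and 1 mutineer → the upper station.  (the lower station: 1O 1M; the upper station: 5O 4M)
8. 1 officer ← the lower station.  (the lower station: 2O 1M; the upper station: 4O 4M)
9. 2 officers and 1 mutineer → the upper station.  (the lower station: 0O 0M; the upper station: 6O 5M)

9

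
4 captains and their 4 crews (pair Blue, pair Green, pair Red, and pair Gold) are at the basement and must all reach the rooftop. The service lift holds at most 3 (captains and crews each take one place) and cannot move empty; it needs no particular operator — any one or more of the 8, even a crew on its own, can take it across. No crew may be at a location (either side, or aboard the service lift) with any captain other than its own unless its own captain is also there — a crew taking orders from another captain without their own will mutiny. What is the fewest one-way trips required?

9

Counting alone: each trip to the rooftop takes at most 3 across and each return brings at least 1 back, so after t trips out (and t−1 returns) at most 3t − (t−1) of the 8 are across; that first reaches 8 at t = 4, so at least 7 crossings are needed.
The safety rule pushes this higher. Following every safe sequence of crossings, the most of the 8 that can be at the rooftop as the service lift arrives there on crossing 7 is 7 — never all 8.
So no plan with fewer than 9 crossings exists, and this one achieves 9:
1. captain Blue and crew Blue cross → the rooftop.
2. captain Blue crosses ← the basement.
3. captain Blue, captain Green, and crew Green cross → the rooftop.
4. captain Blue and crew Blue cross ← the basement.
5. captain Blue, captain Gold, and captain Red cross → the rooftop.
6. crew Green crosses ← the basement.
7. crew Blue and crew Green cross → the rooftop.
8. crew Blue crosses ← the basement.
9. crew Blue, crew Gold, and crew Red cross → the rooftop.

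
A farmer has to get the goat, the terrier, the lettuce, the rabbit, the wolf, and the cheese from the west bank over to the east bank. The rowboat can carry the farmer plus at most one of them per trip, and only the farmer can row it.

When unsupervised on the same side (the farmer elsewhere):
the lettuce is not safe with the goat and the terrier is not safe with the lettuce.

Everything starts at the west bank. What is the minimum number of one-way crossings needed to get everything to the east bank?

Counting alone: the farmer can take at most 1 across per trip to the east bank, so moving all 6 needs at least 6 loaded trips out, with a return between consecutive ones — at least 11 crossings.
The safety rule pushes this higher. Following every safe sequence of crossings, the most of the 6 that can be at the east bank as the rowboat arrives there on crossing 11 is 5 — never all 6.
So no plan with fewer than 13 crossings exists, and this one achieves 13:
1. Farmer goes to the east bank with the lettuce.
2. Farmer goes back to the west bank alone.
3. Farmer goes to the east bank with the goat.
4. Farmer goes back to the west bank with the lettuce.
5. Farmer goes to the east bank with the terrier.
6. Farmer goes back to the west bank alone.
7. Farmer goes to the east bank with the rabbit.
8. Farmer goes back to the west bank alone.
9. Farmer goes to the east bank with the wolf.
10. Farmer goes back to the west bank alone.
11. Farmer goes to the east bank with the cheese.
12. Farmer goes back to the west bank alone.
13. Farmer goes to the east bank with the lettuce.

13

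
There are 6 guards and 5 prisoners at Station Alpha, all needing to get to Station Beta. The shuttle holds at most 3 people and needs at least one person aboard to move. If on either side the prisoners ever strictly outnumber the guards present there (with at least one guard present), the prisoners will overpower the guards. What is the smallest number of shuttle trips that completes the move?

9

Counting alone: each trip to Station Beta takes at most 3 across and each return brings at least 1 back, so after t trips out (and t−1 returns) at most 3t − (t−1) of the 11 are across; that first reaches 11 at t = 5, so at least 9 crossings are needed.
The plan below uses exactly 9 crossings, so it is optimal:
1. 3 prisoners → Station Beta.  (Station Alpha: 6G 2P; Station Beta: 0G 3P)
2. 1 prisoner ← Station Alpha.  (Station Alpha: 6G 3P; Station Beta: 0G 2P)
3. 3 guards → Station Beta.  (Station Alpha: 3G 3P; Station Beta: 3G 2P)
4. 1 guard ← Station Alpha.  (Station Alpha: 4G 3P; Station Beta: 2G 2P)
5. 2 guards and 1 prisoner → Station Beta.  (Station Alpha: 2G 2P; Station Beta: 4G 3P)
6. 1 guard ← Station Alpha.  (Station Alpha: 3G 2P; Station Beta: 3G 3P)
7. 2 guards and 1 prisoner → Station Beta.  (Station Alpha: 1G 1P; Station Beta: 5G 4P)
8. 1 guard ← Station Alpha.  (Station Alpha: 2G 1P; Station Beta: 4G 4P)
9. 2 guards and 1 prisoner → Station Beta.  (Station Alpha: 0G 0P; Station Beta: 6G 5P)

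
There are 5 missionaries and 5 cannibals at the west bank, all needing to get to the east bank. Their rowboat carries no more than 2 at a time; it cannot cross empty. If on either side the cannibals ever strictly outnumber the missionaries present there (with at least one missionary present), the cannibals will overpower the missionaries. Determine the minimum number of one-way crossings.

impossible

Following every safe sequence of crossings from the start, the most of the 10 that can be at the east bank as the rowboat arrives there on crossings 1, 3, 5, 7 is 2, 3, 4, 5 respectively; the best ever achieved is 5 of 10.
From crossing 9 on, no configuration arises that was not already reachable earlier: only 13 distinct safe configurations (who is on which side, and where the rowboat is) can ever be reached, none of them has everyone across, and every continuation just revisits them. They are: 0 missionaries + 0 cannibals across (rowboat back at the start); 0 missionaries + 1 cannibal across (rowboat there); 0 missionaries + 1 cannibal across (rowboat back at the start); 0 missionaries + 2 cannibals across (rowboat there); 0 missionaries + 2 cannibals across (rowboat back at the start); 0 missionaries + 3 cannibals across (rowboat there); 0 missionaries + 3 cannibals across (rowboat back at the start); 0 missionaries + 4 cannibals across (rowboat there); 0 missionaries + 4 cannibals across (rowboat back at the start); 0 missionaries + 5 cannibals across (rowboat there); 1 missionary + 1 cannibal across (rowboat there); 1 missionary + 1 cannibal across (rowboat back at the start); 2 missionaries + 2 cannibals across (rowboat there). So no valid plan exists.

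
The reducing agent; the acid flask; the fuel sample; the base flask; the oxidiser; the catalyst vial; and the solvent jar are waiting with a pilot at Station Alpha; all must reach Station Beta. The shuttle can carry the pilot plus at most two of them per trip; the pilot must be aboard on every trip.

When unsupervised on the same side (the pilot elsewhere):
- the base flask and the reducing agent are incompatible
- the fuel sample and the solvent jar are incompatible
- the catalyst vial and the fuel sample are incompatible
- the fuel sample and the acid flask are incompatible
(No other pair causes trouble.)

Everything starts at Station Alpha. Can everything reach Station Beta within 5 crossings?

No

Counting alone: the pilot can take at most 2 across per trip to Station Beta, so moving all 7 needs at least 4 loaded trips out, with a return between consecutive ones — at least 7 crossings.
Since 5 < 7, 5 crossings cannot be enough. (The shortest complete plan in fact takes 7:)
1. Pilot goes to Station Beta with the fuel sample and the reducing agent.
2. Pilot goes back to Station Alpha alone.
3. Pilot goes to Station Beta with the acid flask and the oxidiser.
4. Pilot goes back to Station Alpha with the fuel sample.
5. Pilot goes to Station Beta with the catalyst vial and the solvent jar.
6. Pilot goes back to Station Alpha alone.
7. Pilot goes to Station Beta with the base flask and the fuel sample.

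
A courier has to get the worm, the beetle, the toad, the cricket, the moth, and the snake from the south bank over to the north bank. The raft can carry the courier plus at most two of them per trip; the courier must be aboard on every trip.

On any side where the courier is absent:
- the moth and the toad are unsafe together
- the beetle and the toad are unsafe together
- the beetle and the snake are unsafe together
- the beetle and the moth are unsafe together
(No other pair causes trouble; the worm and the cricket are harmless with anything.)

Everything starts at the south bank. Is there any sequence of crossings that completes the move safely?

Yes

1. Courier goes to the north bank with the beetle and the toad.  [the south bank: the cricket, the moth, the snake, the worm | the north bank: the beetle, the toad]
2. Courier goes back to the south bank with the beetle.  [the south bank: the beetle, the cricket, the moth, the snake, the worm | the north bank: the toad]
3. Courier goes to the north bank with the beetle and the worm.  [the south bank: the cricket, the moth, the snake | the north bank: the beetle, the toad, the worm]
4. Courier goes back to the south bank with the beetle.  [the south bank: the beetle, the cricket, the moth, the snake | the north bank: the toad, the worm]
5. Courier goes to the north bank with the beetle and the cricket.  [the south bank: the moth, the snake | the north bank: the beetle, the cricket, the toad, the worm]
6. Courier goes back to the south bank with the beetle.  [the south bank: the beetle, the moth, the snake | the north bank: the cricket, the toad, the worm]
7. Courier goes to the north bank with the beetle and the snake.  [the south bank: the moth | the north bank: the beetle, the cricket, the snake, the toad, the worm]
8. Courier goes back to the south bank with the beetle.  [the south bank: the beetle, the moth | the north bank: the cricket, the snake, the toad, the worm]
9. Courier goes to the north bank with the beetle and the moth.  [the south bank: — | the north bank: the beetle, the cricket, the moth, the snake, the toad, the worm]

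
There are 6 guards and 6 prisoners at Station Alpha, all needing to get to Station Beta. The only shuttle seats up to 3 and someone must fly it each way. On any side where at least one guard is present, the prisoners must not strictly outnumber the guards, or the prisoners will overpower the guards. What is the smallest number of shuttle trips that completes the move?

impossible

Following every safe sequence of crossings from the start, the most of the 12 that can be at Station Beta as the shuttle arrives there on crossings 1, 3, 5 is 3, 5, 6 respectively; the best ever achieved is 6 of 12.
From crossing 7 on, no configuration arises that was not already reachable earlier: only 17 distinct safe configurations (who is on which side, and where the shuttle is) can ever be reached, none of them has everyone across, and every continuation just revisits them. They are: 0 guards + 0 prisoners across (shuttle back at the start); 0 guards + 1 prisoner across (shuttle there); 0 guards + 1 prisoner across (shuttle back at the start); 0 guards + 2 prisoners across (shuttle there); 0 guards + 2 prisoners across (shuttle back at the start); 0 guards + 3 prisoners across (shuttle there); 0 guards + 3 prisoners across (shuttle back at the start); 0 guards + 4 prisoners across (shuttle there); 0 guards + 4 prisoners across (shuttle back at the start); 0 guards + 5 prisoners across (shuttle there); 0 guards + 5 prisoners across (shuttle back at the start); 0 guards + 6 prisoners across (shuttle there); 1 guard + 1 prisoner across (shuttle there); 1 guard + 1 prisoner across (shuttle back at the start); 2 guards + 2 prisoners across (shuttle there); 2 guards + 2 prisoners across (shuttle back at the start); 3 guards + 3 prisoners across (shuttle there). So no valid plan exists.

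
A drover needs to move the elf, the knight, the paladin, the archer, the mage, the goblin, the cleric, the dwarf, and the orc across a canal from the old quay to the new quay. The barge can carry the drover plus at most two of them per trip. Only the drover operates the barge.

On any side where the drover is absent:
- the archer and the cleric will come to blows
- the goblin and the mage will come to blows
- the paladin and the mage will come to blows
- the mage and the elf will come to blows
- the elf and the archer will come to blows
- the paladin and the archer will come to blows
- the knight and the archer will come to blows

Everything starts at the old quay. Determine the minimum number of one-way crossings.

Counting alone: the drover can take at most 2 across per trip to the new quay, so moving all 9 needs at least 5 loaded trips out, with a return between consecutive ones — at least 9 crossings.
The safety rule pushes this higher. Following every safe sequence of crossings, the most of the 9 that can be at the new quay as the barge arrives there on crossing 9 is 8 — never all 9.
So no plan with fewer than 11 crossings exists, and this one achieves 11:
1. Drover goes to the new quay with the archer and the mage.
2. Drover goes back to the old quay alone.
3. Drover goes to the new quay with the goblin.
4. Drover goes back to the old quay with the mage.
5. Drover goes to the new quay with the elf and the paladin.
6. Drover goes back to the old quay with the archer.
7. Drover goes to the new quay with the cleric and the knight.
8. Drover goes back to the old quay alone.
9. Drover goes to the new quay with the dwarf and the orc.
10. Drover goes back to the old quay alone.
11. Drover goes to the new quay with the archer and the mage.

11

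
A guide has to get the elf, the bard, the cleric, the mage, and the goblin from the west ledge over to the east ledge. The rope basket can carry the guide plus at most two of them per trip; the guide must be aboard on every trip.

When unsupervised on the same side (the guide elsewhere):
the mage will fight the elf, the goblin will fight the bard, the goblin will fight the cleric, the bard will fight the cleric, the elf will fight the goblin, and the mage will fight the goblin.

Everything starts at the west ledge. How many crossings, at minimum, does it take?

Whatever the first load, the items left behind include a forbidden pair without the guide. No opening move is safe, so no plan exists.

impossible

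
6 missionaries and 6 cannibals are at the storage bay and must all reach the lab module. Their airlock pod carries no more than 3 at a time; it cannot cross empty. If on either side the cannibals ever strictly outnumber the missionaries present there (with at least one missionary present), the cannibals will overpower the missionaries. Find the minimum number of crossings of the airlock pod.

impossible

Following every safe sequence of crossings from the start, the most of the 12 that can be at the lab module as the airlock pod arrives there on crossings 1, 3, 5 is 3, 5, 6 respectively; the best ever achieved is 6 of 12.
From crossing 7 on, no configuration arises that was not already reachable earlier: only 17 distinct safe configurations (who is on which side, and where the airlock pod is) can ever be reached, none of them has everyone across, and every continuation just revisits them. They are: 0 missionaries + 0 cannibals across (airlock pod back at the start); 0 missionaries + 1 cannibal across (airlock pod there); 0 missionaries + 1 cannibal across (airlock pod back at the start); 0 missionaries + 2 cannibals across (airlock pod there); 0 missionaries + 2 cannibals across (airlock pod back at the start); 0 missionaries + 3 cannibals across (airlock pod there); 0 missionaries + 3 cannibals across (airlock pod back at the start); 0 missionaries + 4 cannibals across (airlock pod there); 0 missionaries + 4 cannibals across (airlock pod back at the start); 0 missionaries + 5 cannibals across (airlock pod there); 0 missionaries + 5 cannibals across (airlock pod back at the start); 0 missionaries + 6 cannibals across (airlock pod there); 1 missionary + 1 cannibal across (airlock pod there); 1 missionary + 1 cannibal across (airlock pod back at the start); 2 missionaries + 2 cannibals across (airlock pod there); 2 missionaries + 2 cannibals across (airlock pod back at the start); 3 missionaries + 3 cannibals across (airlock pod there). So no valid plan exists.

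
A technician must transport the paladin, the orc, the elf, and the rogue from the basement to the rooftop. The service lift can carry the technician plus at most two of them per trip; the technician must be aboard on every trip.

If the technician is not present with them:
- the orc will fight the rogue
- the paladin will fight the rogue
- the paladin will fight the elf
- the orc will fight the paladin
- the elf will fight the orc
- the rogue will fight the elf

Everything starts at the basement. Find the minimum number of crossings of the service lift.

impossible

Whatever the first load, the items left behind include a forbidden pair without the technician. No opening move is safe, so no plan exists.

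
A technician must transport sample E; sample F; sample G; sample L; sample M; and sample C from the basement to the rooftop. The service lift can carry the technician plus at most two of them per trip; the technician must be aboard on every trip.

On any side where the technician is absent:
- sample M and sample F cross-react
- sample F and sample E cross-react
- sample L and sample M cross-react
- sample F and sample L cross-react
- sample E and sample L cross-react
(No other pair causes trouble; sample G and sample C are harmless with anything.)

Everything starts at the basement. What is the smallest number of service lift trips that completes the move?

9

Counting alone: the technician can take at most 2 across per trip to the rooftop, so moving all 6 needs at least 3 loaded trips out, with a return between consecutive ones — at least 5 crossings.
The safety rule pushes this higher. Following every safe sequence of crossings, the most of the 6 that can be at the rooftop as the service lift arrives there on crossings 5, 7 is 4, 5 respectively — never all 6.
So no plan with fewer than 9 crossings exists, and this one achieves 9:
1. Technician goes to the rooftop with sample F and sample L.
2. Technician goes back to the basement with sample F.
3. Technician goes to the rooftop with sample E and sample M.
4. Technician goes back to the basement with sample L.
5. Technician goes to the rooftop with sample F and sample G.
6. Technician goes back to the basement with sample F.
7. Technician goes to the rooftop with sample C and sample F.
8. Technician goes back to the basement with sample F.
9. Technician goes to the rooftop with sample F and sample L.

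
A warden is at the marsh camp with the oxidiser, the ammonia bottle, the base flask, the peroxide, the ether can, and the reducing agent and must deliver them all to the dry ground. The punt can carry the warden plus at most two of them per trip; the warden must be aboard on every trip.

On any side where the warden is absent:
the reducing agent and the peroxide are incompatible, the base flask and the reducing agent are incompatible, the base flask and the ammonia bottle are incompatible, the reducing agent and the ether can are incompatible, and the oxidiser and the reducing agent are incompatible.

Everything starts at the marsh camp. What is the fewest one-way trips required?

7

Counting alone: the warden can take at most 2 across per trip to the dry ground, so moving all 6 needs at least 3 loaded trips out, with a return between consecutive ones — at least 5 crossings.
The safety rule pushes this higher. Following every safe sequence of crossings, the most of the 6 that can be at the dry ground as the punt arrives there on crossing 5 is 5 — never all 6.
So no plan with fewer than 7 crossings exists, and this one achieves 7:
1. Warden goes to the dry ground with the ammonia bottle and the reducing agent.
2. Warden goes back to the marsh camp alone.
3. Warden goes to the dry ground with the base flask and the oxidiser.
4. Warden goes back to the marsh camp with the ammonia bottle and the reducing agent.
5. Warden goes to the dry ground with the ether can and the peroxide.
6. Warden goes back to the marsh camp alone.
7. Warden goes to the dry ground with the ammonia bottle and the reducing agent.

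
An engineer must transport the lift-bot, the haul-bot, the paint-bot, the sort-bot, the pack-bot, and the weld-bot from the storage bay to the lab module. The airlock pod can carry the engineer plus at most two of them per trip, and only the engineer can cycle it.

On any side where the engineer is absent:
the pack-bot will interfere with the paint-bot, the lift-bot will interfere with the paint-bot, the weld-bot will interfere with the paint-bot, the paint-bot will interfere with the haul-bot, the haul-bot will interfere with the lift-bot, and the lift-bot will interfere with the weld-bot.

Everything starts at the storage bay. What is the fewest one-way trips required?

Counting alone: the engineer can take at most 2 across per trip to the lab module, so moving all 6 needs at least 3 loaded trips out, with a return between consecutive ones — at least 5 crossings.
The safety rule pushes this higher. Following every safe sequence of crossings, the most of the 6 that can be at the lab module as the airlock pod arrives there on crossings 5, 7 is 4, 5 respectively — never all 6.
So no plan with fewer than 9 crossings exists, and this one achieves 9:
1. Engineer goes to the lab module with the lift-bot and the paint-bot.  [the storage bay: the haul-bot, the pack-bot, the sort-bot, the weld-bot | the lab module: the lift-bot, the paint-bot]
2. Engineer goes back to the storage bay with the lift-bot.  [the storage bay: the haul-bot, the lift-bot, the pack-bot, the sort-bot, the weld-bot | the lab module: the paint-bot]
3. Engineer goes to the lab module with the lift-bot and the sort-bot.  [the storage bay: the haul-bot, the pack-bot, the weld-bot | the lab module: the lift-bot, the paint-bot, the sort-bot]
4. Engineer goes back to the storage bay with the lift-bot.  [the storage bay: the haul-bot, the lift-bot, the pack-bot, the weld-bot | the lab module: the paint-bot, the sort-bot]
5. Engineer goes to the lab module with the lift-bot and the pack-bot.  [the storage bay: the haul-bot, the weld-bot | the lab module: the lift-bot, the pack-bot, the paint-bot, the sort-bot]
6. Engineer goes back to the storage bay with the paint-bot.  [the storage bay: the haul-bot, the paint-bot, the weld-bot | the lab module: the lift-bot, the pack-bot, the sort-bot]
7. Engineer goes to the lab module with the haul-bot and the weld-bot.  [the storage bay: the paint-bot | the lab module: the haul-bot, the lift-bot, the pack-bot, the sort-bot, the weld-bot]
8. Engineer goes back to the storage bay with the lift-bot.  [the storage bay: the lift-bot, the paint-bot | the lab module: the haul-bot, the pack-bot, the sort-bot, the weld-bot]
9. Engineer goes to the lab module with the lift-bot and the paint-bot.  [the storage bay: — | the lab module: the haul-bot, the lift-bot, the pack-bot, the paint-bot, the sort-bot, the weld-bot]

9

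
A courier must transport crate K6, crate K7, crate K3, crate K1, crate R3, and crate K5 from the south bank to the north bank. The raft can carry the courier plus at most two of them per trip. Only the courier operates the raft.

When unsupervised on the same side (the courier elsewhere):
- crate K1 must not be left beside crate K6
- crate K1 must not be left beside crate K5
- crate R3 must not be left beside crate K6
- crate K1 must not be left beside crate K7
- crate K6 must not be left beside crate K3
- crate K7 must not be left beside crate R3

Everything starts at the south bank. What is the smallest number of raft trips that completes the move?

Whatever the first load, the items left behind include a forbidden pair without the courier. No opening move is safe, so no plan exists.

impossible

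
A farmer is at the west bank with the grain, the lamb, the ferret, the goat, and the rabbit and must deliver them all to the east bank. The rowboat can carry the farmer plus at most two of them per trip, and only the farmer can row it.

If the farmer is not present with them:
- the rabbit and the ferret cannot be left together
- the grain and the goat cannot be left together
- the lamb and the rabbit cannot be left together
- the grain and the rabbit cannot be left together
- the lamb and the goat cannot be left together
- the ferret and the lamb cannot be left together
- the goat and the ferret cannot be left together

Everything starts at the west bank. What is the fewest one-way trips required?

Whatever the first load, the items left behind include a forbidden pair without the farmer. No opening move is safe, so no plan exists.

impossible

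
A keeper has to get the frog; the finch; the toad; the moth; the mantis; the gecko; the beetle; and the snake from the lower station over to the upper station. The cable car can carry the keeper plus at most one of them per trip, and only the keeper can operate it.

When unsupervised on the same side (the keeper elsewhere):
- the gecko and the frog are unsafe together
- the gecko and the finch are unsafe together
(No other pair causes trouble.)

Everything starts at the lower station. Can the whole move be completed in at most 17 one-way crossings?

Yes — this plan uses 17 crossings (≤ 17):
1. Keeper goes to the upper station with the gecko.
2. Keeper goes back to the lower station alone.
3. Keeper goes to the upper station with the frog.
4. Keeper goes back to the lower station with the gecko.
5. Keeper goes to the upper station with the finch.
6. Keeper goes back to the lower station alone.
7. Keeper goes to the upper station with the toad.
8. Keeper goes back to the lower station alone.
9. Keeper goes to the upper station with the moth.
10. Keeper goes back to the lower station alone.
11. Keeper goes to the upper station with the mantis.
12. Keeper goes back to the lower station alone.
13. Keeper goes to the upper station with the beetle.
14. Keeper goes back to the lower station alone.
15. Keeper goes to the upper station with the snake.
16. Keeper goes back to the lower station alone.
17. Keeper goes to the upper station with the gecko.

Yes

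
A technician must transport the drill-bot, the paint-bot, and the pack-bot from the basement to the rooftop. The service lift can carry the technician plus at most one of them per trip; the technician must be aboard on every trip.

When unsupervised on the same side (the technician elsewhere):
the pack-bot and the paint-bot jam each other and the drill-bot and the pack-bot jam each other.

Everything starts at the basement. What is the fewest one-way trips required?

Counting alone: the technician can take at most 1 across per trip to the rooftop, so moving all 3 needs at least 3 loaded trips out, with a return between consecutive ones — at least 5 crossings.
The safety rule pushes this higher. Following every safe sequence of crossings, the most of the 3 that can be at the rooftop as the service lift arrives there on crossing 5 is 2 — never all 3.
So no plan with fewer than 7 crossings exists, and this one achieves 7:
1. Technician goes to the rooftop with the pack-bot.
2. Technician goes back to the basement alone.
3. Technician goes to the rooftop with the drill-bot.
4. Technician goes back to the basement with the pack-bot.
5. Technician goes to the rooftop with the paint-bot.
6. Technician goes back to the basement alone.
7. Technician goes to the rooftop with the pack-bot.

7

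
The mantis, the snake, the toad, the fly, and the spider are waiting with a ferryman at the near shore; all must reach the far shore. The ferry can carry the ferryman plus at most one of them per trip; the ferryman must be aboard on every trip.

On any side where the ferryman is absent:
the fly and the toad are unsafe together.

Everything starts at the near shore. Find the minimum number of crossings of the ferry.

9

Counting alone: the ferryman can take at most 1 across per trip to the far shore, so moving all 5 needs at least 5 loaded trips out, with a return between consecutive ones — at least 9 crossings.
The plan below uses exactly 9 crossings, so it is optimal:
1. Ferryman goes to the far shore with the toad.
2. Ferryman goes back to the near shore alone.
3. Ferryman goes to the far shore with the mantis.
4. Ferryman goes back to the near shore alone.
5. Ferryman goes to the far shore with the snake.
6. Ferryman goes back to the near shore alone.
7. Ferryman goes to the far shore with the spider.
8. Ferryman goes back to the near shore alone.
9. Ferryman goes to the far shore with the fly.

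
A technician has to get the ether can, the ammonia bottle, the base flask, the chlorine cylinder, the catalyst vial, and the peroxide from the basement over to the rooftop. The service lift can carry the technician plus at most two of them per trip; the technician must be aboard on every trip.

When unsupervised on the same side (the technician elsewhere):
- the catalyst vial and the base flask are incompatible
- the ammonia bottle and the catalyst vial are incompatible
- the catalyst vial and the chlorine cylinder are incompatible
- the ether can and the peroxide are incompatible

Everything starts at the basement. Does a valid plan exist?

Yes

1. Technician goes to the rooftop with the catalyst vial and the ether can.  [the basement: the ammonia bottle, the base flask, the chlorine cylinder, the peroxide | the rooftop: the catalyst vial, the ether can]
2. Technician goes back to the basement alone.  [the basement: the ammonia bottle, the base flask, the chlorine cylinder, the peroxide | the rooftop: the catalyst vial, the ether can]
3. Technician goes to the rooftop with the ammonia bottle.  [the basement: the base flask, the chlorine cylinder, the peroxide | the rooftop: the ammonia bottle, the catalyst vial, the ether can]
4. Technician goes back to the basement with the catalyst vial.  [the basement: the base flask, the catalyst vial, the chlorine cylinder, the peroxide | the rooftop: the ammonia bottle, the ether can]
5. Technician goes to the rooftop with the base flask and the chlorine cylinder.  [the basement: the catalyst vial, the peroxide | the rooftop: the ammonia bottle, the base flask, the chlorine cylinder, the ether can]
6. Technician goes back to the basement alone.  [the basement: the catalyst vial, the peroxide | the rooftop: the ammonia bottle, the base flask, the chlorine cylinder, the ether can]
7. Technician goes to the rooftop with the catalyst vial and the peroxide.  [the basement: — | the rooftop: the ammonia bottle, the base flask, the catalyst vial, the chlorine cylinder, the ether can, the peroxide]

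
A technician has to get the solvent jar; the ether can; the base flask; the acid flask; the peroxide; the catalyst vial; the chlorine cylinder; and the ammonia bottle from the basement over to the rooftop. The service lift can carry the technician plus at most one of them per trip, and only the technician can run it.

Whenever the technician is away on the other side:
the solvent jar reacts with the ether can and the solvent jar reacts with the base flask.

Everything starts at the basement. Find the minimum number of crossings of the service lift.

17

Counting alone: the technician can take at most 1 across per trip to the rooftop, so moving all 8 needs at least 8 loaded trips out, with a return between consecutive ones — at least 15 crossings.
The safety rule pushes this higher. Following every safe sequence of crossings, the most of the 8 that can be at the rooftop as the service lift arrives there on crossing 15 is 7 — never all 8.
So no plan with fewer than 17 crossings exists, and this one achieves 17:
1. Technician goes to the rooftop with the solvent jar.
2. Technician goes back to the basement alone.
3. Technician goes to the rooftop with the ether can.
4. Technician goes back to the basement with the solvent jar.
5. Technician goes to the rooftop with the base flask.
6. Technician goes back to the basement alone.
7. Technician goes to the rooftop with the acid flask.
8. Technician goes back to the basement alone.
9. Technician goes to the rooftop with the peroxide.
10. Technician goes back to the basement alone.
11. Technician goes to the rooftop with the catalyst vial.
12. Technician goes back to the basement alone.
13. Technician goes to the rooftop with the chlorine cylinder.
14. Technician goes back to the basement alone.
15. Technician goes to the rooftop with the ammonia bottle.
16. Technician goes back to the basement alone.
17. Technician goes to the rooftop with the solvent jar.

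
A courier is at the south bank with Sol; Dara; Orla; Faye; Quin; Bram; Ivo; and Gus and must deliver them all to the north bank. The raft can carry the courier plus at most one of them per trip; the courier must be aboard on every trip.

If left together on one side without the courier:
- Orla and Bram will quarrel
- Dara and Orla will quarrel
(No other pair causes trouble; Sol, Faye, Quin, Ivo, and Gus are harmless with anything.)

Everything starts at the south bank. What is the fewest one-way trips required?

Counting alone: the courier can take at most 1 across per trip to the north bank, so moving all 8 needs at least 8 loaded trips out, with a return between consecutive ones — at least 15 crossings.
The safety rule pushes this higher. Following every safe sequence of crossings, the most of the 8 that can be at the north bank as the raft arrives there on crossing 15 is 7 — never all 8.
So no plan with fewer than 17 crossings exists, and this one achieves 17:
1. Courier goes to the north bank with Orla.  [the south bank: Bram, Dara, Faye, Gus, Ivo, Quin, Sol | the north bank: Orla]
2. Courier goes back to the south bank alone.  [the south bank: Bram, Dara, Faye, Gus, Ivo, Quin, Sol | the north bank: Orla]
3. Courier goes to the north bank with Sol.  [the south bank: Bram, Dara, Faye, Gus, Ivo, Quin | the north bank: Orla, Sol]
4. Courier goes back to the south bank alone.  [the south bank: Bram, Dara, Faye, Gus, Ivo, Quin | the north bank: Orla, Sol]
5. Courier goes to the north bank with Dara.  [the south bank: Bram, Faye, Gus, Ivo, Quin | the north bank: Dara, Orla, Sol]
6. Courier goes back to the south bank with Orla.  [the south bank: Bram, Faye, Gus, Ivo, Orla, Quin | the north bank: Dara, Sol]
7. Courier goes to the north bank with Bram.  [the south bank: Faye, Gus, Ivo, Orla, Quin | the north bank: Bram, Dara, Sol]
8. Courier goes back to the south bank alone.  [the south bank: Faye, Gus, Ivo, Orla, Quin | the north bank: Bram, Dara, Sol]
9. Courier goes to the north bank with Faye.  [the south bank: Gus, Ivo, Orla, Quin | the north bank: Bram, Dara, Faye, Sol]
10. Courier goes back to the south bank alone.  [the south bank: Gus, Ivo, Orla, Quin | the north bank: Bram, Dara, Faye, Sol]
11. Courier goes to the north bank with Quin.  [the south bank: Gus, Ivo, Orla | the north bank: Bram, Dara, Faye, Quin, Sol]
12. Courier goes back to the south bank alone.  [the south bank: Gus, Ivo, Orla | the north bank: Bram, Dara, Faye, Quin, Sol]
13. Courier goes to the north bank with Ivo.  [the south bank: Gus, Orla | the north bank: Bram, Dara, Faye, Ivo, Quin, Sol]
14. Courier goes back to the south bank alone.  [the south bank: Gus, Orla | the north bank: Bram, Dara, Faye, Ivo, Quin, Sol]
15. Courier goes to the north bank with Gus.  [the south bank: Orla | the north bank: Bram, Dara, Faye, Gus, Ivo, Quin, Sol]
16. Courier goes back to the south bank alone.  [the south bank: Orla | the north bank: Bram, Dara, Faye, Gus, Ivo, Quin, Sol]
17. Courier goes to the north bank with Orla.  [the south bank: — | the north bank: Bram, Dara, Faye, Gus, Ivo, Orla, Quin, Sol]

17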